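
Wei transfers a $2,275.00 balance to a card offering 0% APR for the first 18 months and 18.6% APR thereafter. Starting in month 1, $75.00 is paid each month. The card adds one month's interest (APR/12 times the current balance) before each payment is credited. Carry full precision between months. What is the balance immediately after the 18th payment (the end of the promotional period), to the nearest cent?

$925.00

Promo months 1–18 at r₀ = 0%/12 = 0; months 19+ at r₁ = 18.6%/12 = 0.0155.
After month 18 (no interest yet): B = $2,275.00 − 18·$75.00 = $925.00.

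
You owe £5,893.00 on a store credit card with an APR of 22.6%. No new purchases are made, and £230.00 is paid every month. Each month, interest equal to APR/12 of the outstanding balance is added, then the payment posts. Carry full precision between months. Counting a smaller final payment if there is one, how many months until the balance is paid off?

36 months

Monthly rate r = 22.6%/12 = 1.88333% = 0.0188333.
Recurrence: B ← B·(1+r) − £230.00.
Month 1: interest £110.98; balance after payment £5,773.98.
Month 2: interest £108.74; balance after payment £5,652.73.
Closed form: n = −ln(1 − rB₀/P)/ln(1+r) = −ln(0.51746)/ln(1.01883) ≈ 35.310, so the balance reaches zero during payment 36.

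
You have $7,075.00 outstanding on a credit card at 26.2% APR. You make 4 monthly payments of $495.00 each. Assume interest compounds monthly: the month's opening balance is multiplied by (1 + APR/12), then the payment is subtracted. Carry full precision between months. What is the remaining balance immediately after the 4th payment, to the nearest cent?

Monthly rate r = 26.2%/12 = 2.18333% = 0.0218333.
Each month: B ← B·(1+r) − $495.00.
Month 1: interest $154.47; balance after payment $6,734.47.
Month 2: interest $147.04; balance after payment $6,386.51.
Month 3: interest $139.44; balance after payment $6,030.95.
Month 4: interest $131.68; balance after payment $5,667.62.

$5,667.62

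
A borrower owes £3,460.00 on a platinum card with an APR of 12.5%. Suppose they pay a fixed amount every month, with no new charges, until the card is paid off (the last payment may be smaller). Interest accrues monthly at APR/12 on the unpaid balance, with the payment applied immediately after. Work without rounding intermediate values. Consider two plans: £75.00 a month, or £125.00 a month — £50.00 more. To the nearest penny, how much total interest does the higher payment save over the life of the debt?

£637.49

Monthly rate r = 12.5%/12 = 1.04167% = 0.0104167.
At £75.00/mo: n = ⌈−ln(1 − rB₀/P)/ln(1+r)⌉ = 64 payments (last £15.55); total interest = total paid − £3,460.00 = £1,280.55.
At £125.00/mo: 33 payments (last £103.06); total interest £643.06.
Interest saved = £1,280.55 − £643.06 = £637.49.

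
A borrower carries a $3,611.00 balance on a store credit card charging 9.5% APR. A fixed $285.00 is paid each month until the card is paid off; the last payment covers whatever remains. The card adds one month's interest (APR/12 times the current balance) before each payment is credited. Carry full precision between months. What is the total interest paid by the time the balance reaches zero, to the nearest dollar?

$210

Monthly rate r = 9.5%/12 = 0.791667% = 0.00791667.
Payoff takes n = ⌈−ln(1 − rB₀/P)/ln(1+r)⌉ = ⌈13.404⌉ = 14 payments; the last is $115.52.
Total paid = 13·$285.00 + $115.52 = $3,820.52.
Total interest = total paid − principal = $3,820.52 − $3,611.00 = $209.52.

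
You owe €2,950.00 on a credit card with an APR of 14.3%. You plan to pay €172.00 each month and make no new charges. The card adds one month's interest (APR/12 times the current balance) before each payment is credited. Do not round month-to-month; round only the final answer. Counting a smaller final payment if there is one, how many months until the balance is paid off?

20 months

Monthly rate r = 14.3%/12 = 1.19167% = 0.0119167.
Recurrence: B ← B·(1+r) − €172.00.
Month 1: interest €35.15; balance after payment €2,813.15.
Month 2: interest €33.52; balance after payment €2,674.68.
Closed form: n = −ln(1 − rB₀/P)/ln(1+r) = −ln(0.79562)/ln(1.01192) ≈ 19.301, so the balance reaches zero during payment 20.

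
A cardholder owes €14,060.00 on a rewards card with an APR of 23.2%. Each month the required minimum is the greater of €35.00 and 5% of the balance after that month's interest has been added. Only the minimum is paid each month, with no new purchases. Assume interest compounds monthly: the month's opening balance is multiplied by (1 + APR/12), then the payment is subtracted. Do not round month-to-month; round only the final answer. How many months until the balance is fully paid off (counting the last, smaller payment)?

Monthly rate r = 23.2%/12 = 1.93333% = 0.0193333.
While 5% of the post-interest balance exceeds €35.00, each month B ← (B·(1+r))·(1 − 0.05), i.e. B shrinks by the factor (1+r)·0.95 = 0.96837.
This holds for months 1–94. Entering month 95 the balance is €685.06; 5% of the post-interest balance is now below €35.00, so the flat €35.00 minimum applies from here.
From month 95 a fixed €35.00 at rate r clears €685.06 in 25 more payments. Total: 94 + 25 = 119 months.

119 months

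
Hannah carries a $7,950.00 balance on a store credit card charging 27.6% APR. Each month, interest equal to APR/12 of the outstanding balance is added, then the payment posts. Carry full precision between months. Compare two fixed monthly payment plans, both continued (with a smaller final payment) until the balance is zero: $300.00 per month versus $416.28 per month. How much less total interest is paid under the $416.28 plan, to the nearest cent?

Monthly rate r = 27.6%/12 = 2.3% = 0.023.
At $300.00/mo: n = ⌈−ln(1 − rB₀/P)/ln(1+r)⌉ = 42 payments (last $106.43); total interest = total paid − $7,950.00 = $4,456.43.
At $416.28/mo: 26 payments (last $184.02); total interest $2,641.02.
Interest saved = $4,456.43 − $2,641.02 = $1,815.41.

$1,815.41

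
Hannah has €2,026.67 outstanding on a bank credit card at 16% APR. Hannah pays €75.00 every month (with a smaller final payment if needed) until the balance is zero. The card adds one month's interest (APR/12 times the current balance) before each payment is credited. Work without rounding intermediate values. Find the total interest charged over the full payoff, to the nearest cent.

Monthly rate r = 16%/12 = 1.33333% = 0.0133333.
Payoff takes n = ⌈−ln(1 − rB₀/P)/ln(1+r)⌉ = ⌈33.729⌉ = 34 payments; the last is €54.79.
Total paid = 33·€75.00 + €54.79 = €2,529.79.
Total interest = total paid − principal = €2,529.79 − €2,026.67 = €503.12.

€503.12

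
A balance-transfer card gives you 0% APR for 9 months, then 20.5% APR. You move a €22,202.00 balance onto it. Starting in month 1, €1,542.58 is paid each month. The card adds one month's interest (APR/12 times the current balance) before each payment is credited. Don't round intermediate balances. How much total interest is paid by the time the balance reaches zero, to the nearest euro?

Promo months 1–9 at r₀ = 0%/12 = 0; months 10+ at r₁ = 20.5%/12 = 0.0170833.
After month 9 (no interest yet): B = €22,202.00 − 9·€1,542.58 = €8,318.78.
Then at r₁ with €1,542.58/mo: n₂ = −ln(1 − r₁·B/P)/ln(1+r₁) ≈ 5.71 → 6 more payments.
Total paid = 14·€1,542.58 + €1,091.41 = €22,687.53; interest = €22,687.53 − €22,202.00 = €485.53.

€486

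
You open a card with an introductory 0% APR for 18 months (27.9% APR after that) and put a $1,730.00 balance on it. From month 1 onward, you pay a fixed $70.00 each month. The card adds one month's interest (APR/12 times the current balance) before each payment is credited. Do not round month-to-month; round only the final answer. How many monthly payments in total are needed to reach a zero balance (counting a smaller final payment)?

26 months

Promo months 1–18 at r₀ = 0%/12 = 0; months 19+ at r₁ = 27.9%/12 = 0.02325.
After month 18 (no interest yet): B = $1,730.00 − 18·$70.00 = $470.00.
Then at r₁ with $70.00/mo: n₂ = −ln(1 − r₁·B/P)/ln(1+r₁) ≈ 7.38 → 8 more payments.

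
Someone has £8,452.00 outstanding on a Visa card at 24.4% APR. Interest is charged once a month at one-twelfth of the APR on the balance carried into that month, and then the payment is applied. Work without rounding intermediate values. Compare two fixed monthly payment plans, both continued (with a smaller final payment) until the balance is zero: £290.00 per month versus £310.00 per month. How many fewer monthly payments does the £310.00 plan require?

4 fewer payments

Monthly rate r = 24.4%/12 = 2.03333% = 0.0203333.
At £290.00/mo: n = ⌈−ln(1 − rB₀/P)/ln(1+r)⌉ = 45 payments (last £177.83); total interest = total paid − £8,452.00 = £4,485.83.
At £310.00/mo: 41 payments (last £48.31); total interest £3,996.31.
Payments saved = 45 − 41 = 4.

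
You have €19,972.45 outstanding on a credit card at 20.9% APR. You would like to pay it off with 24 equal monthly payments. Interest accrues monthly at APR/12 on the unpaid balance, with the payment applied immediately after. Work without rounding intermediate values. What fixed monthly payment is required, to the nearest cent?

€1,025.32

Monthly rate r = 20.9%/12 = 1.74167% = 0.0174167.
Level-payment amortization: P = B₀·r / (1 − (1+r)^(−n)) = 19972.45·0.0174167 / (1 − 1.01742^(−24)).
Denominator 1 − (1+r)^(−24) = 0.339264478.
P = 347.854 / 0.339264478 ≈ 1025.32.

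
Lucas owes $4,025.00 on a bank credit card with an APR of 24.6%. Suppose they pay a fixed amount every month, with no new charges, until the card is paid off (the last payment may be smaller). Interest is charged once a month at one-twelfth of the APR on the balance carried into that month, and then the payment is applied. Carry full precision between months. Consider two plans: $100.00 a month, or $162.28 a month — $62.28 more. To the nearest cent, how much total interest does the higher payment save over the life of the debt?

Monthly rate r = 24.6%/12 = 2.05% = 0.0205.
At $100.00/mo: n = ⌈−ln(1 − rB₀/P)/ln(1+r)⌉ = 86 payments (last $92.73); total interest = total paid − $4,025.00 = $4,567.73.
At $162.28/mo: 35 payments (last $161.98); total interest $1,654.50.
Interest saved = $4,567.73 − $1,654.50 = $2,913.23.

$2,913.23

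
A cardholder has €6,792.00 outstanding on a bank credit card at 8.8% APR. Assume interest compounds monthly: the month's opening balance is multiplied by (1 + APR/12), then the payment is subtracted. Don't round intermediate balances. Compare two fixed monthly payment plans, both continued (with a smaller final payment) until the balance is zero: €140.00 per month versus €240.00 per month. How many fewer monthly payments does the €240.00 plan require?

29 fewer payments

Monthly rate r = 8.8%/12 = 0.733333% = 0.00733333.
At €140.00/mo: n = ⌈−ln(1 − rB₀/P)/ln(1+r)⌉ = 61 payments (last €25.12); total interest = total paid − €6,792.00 = €1,633.12.
At €240.00/mo: 32 payments (last €200.52); total interest €848.52.
Payments saved = 61 − 32 = 29.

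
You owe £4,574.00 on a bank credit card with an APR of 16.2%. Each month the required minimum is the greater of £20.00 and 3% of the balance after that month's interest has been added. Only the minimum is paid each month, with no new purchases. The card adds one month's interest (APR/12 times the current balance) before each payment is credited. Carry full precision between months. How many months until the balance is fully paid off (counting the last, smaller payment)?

Monthly rate r = 16.2%/12 = 1.35% = 0.0135.
While 3% of the post-interest balance exceeds £20.00, each month B ← (B·(1+r))·(1 − 0.03), i.e. B shrinks by the factor (1+r)·0.97 = 0.9831.
This holds for months 1–114. Entering month 115 the balance is £654.91; 3% of the post-interest balance is now below £20.00, so the flat £20.00 minimum applies from here.
From month 115 a fixed £20.00 at rate r clears £654.91 in 44 more payments. Total: 114 + 44 = 158 months.

158 months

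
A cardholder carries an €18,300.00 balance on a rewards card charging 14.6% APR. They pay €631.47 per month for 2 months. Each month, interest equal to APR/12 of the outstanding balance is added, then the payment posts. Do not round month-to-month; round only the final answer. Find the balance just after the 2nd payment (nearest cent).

Monthly rate r = 14.6%/12 = 1.21667% = 0.0121667.
Each month: B ← B·(1+r) − €631.47.
Month 1: interest €222.65; balance after payment €17,891.18.
Month 2: interest €217.68; balance after payment €17,477.39.

€17,477.39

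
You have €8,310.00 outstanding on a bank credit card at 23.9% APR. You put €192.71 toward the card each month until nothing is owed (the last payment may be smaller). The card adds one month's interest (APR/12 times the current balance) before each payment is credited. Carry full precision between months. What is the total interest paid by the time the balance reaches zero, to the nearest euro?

Monthly rate r = 23.9%/12 = 1.99167% = 0.0199167.
Payoff takes n = ⌈−ln(1 − rB₀/P)/ln(1+r)⌉ = ⌈99.279⌉ = 100 payments; the last is €54.19.
Total paid = 99·€192.71 + €54.19 = €19,132.48.
Total interest = total paid − principal = €19,132.48 − €8,310.00 = €10,822.48.

€10,822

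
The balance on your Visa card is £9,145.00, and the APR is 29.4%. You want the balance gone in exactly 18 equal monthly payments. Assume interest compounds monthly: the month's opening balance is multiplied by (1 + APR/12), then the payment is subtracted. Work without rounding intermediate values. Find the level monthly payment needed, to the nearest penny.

£634.39

Monthly rate r = 29.4%/12 = 2.45% = 0.0245.
Level-payment amortization: P = B₀·r / (1 − (1+r)^(−n)) = 9145.00·0.0245 / (1 − 1.0245^(−18)).
Denominator 1 − (1+r)^(−18) = 0.353178167.
P = 224.052 / 0.353178167 ≈ 634.39.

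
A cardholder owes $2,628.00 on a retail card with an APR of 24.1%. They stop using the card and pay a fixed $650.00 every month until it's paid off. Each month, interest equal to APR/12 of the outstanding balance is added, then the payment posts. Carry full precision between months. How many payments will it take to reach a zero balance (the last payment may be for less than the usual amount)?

Monthly rate r = 24.1%/12 = 2.00833% = 0.0200833.
Recurrence: B ← B·(1+r) − $650.00.
Month 1: interest $52.78; balance after payment $2,030.78.
Month 2: interest $40.78; balance after payment $1,421.56.
Month 3: interest $28.55; balance after payment $800.11.
Month 4: interest $16.07; balance after payment $166.18.
Month 5: interest $3.34; balance after payment $0.00.

5 payments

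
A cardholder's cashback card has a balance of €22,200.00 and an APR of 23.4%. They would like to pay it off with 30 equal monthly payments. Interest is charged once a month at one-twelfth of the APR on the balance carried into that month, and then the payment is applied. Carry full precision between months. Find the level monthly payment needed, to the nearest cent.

€984.43

Monthly rate r = 23.4%/12 = 1.95% = 0.0195.
Level-payment amortization: P = B₀·r / (1 − (1+r)^(−n)) = 22200.00·0.0195 / (1 − 1.0195^(−30)).
Denominator 1 − (1+r)^(−30) = 0.439748412.
P = 432.9 / 0.439748412 ≈ 984.43.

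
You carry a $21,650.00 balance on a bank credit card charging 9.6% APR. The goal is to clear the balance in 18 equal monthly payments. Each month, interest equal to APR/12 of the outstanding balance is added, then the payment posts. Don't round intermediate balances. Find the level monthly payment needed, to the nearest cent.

$1,296.25

Monthly rate r = 9.6%/12 = 0.8% = 0.008.
Level-payment amortization: P = B₀·r / (1 − (1+r)^(−n)) = 21650.00·0.008 / (1 − 1.008^(−18)).
Denominator 1 − (1+r)^(−18) = 0.133616003.
P = 173.2 / 0.133616003 ≈ 1296.25.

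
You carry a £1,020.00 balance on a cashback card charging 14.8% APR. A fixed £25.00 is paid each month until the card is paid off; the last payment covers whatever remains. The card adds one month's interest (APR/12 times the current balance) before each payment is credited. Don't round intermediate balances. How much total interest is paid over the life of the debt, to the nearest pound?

£407

Monthly rate r = 14.8%/12 = 1.23333% = 0.0123333.
Payoff takes n = ⌈−ln(1 − rB₀/P)/ln(1+r)⌉ = ⌈57.071⌉ = 58 payments; the last is £1.78.
Total paid = 57·£25.00 + £1.78 = £1,426.78.
Total interest = total paid − principal = £1,426.78 − £1,020.00 = £406.78.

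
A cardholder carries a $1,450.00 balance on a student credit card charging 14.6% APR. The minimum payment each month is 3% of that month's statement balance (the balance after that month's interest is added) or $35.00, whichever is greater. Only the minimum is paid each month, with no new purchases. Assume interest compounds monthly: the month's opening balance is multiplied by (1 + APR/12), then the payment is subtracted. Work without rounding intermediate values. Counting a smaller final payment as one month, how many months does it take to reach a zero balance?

55 months

Monthly rate r = 14.6%/12 = 1.21667% = 0.0121667.
While 3% of the post-interest balance exceeds $35.00, each month B ← (B·(1+r))·(1 − 0.03), i.e. B shrinks by the factor (1+r)·0.97 = 0.9818.
This holds for months 1–13. Entering month 14 the balance is $1,142.03; 3% of the post-interest balance is now below $35.00, so the flat $35.00 minimum applies from here.
From month 14 a fixed $35.00 at rate r clears $1,142.03 in 42 more payments. Total: 13 + 42 = 55 months.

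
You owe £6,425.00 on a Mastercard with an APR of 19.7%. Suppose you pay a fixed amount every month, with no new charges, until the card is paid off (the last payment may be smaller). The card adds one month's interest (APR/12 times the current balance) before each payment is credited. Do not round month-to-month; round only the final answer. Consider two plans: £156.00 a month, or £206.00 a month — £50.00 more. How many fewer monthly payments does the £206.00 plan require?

Monthly rate r = 19.7%/12 = 1.64167% = 0.0164167.
At £156.00/mo: n = ⌈−ln(1 − rB₀/P)/ln(1+r)⌉ = 70 payments (last £37.37); total interest = total paid − £6,425.00 = £4,376.37.
At £206.00/mo: 45 payments (last £13.03); total interest £2,652.03.
Payments saved = 70 − 45 = 25.

25 fewer payments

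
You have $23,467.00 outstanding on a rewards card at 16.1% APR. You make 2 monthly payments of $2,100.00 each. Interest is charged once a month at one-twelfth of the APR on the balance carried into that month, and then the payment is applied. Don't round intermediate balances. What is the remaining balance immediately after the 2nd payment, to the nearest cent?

Monthly rate r = 16.1%/12 = 1.34167% = 0.0134167.
Each month: B ← B·(1+r) − $2,100.00.
Month 1: interest $314.85; balance after payment $21,681.85.
Month 2: interest $290.90; balance after payment $19,872.75.

$19,872.75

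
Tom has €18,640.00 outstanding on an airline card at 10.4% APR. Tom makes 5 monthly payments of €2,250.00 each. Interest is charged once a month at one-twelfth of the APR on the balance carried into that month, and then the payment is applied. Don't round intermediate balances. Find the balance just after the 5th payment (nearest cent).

€8,015.16

Monthly rate r = 10.4%/12 = 0.866667% = 0.00866667.
Each month: B ← B·(1+r) − €2,250.00.
Month 1: interest €161.55; balance after payment €16,551.55.
Month 2: interest €143.45; balance after payment €14,444.99.
Month 3: interest €125.19; balance after payment €12,320.18.
Month 4: interest €106.77; balance after payment €10,176.96.
Month 5: interest €88.20; balance after payment €8,015.16.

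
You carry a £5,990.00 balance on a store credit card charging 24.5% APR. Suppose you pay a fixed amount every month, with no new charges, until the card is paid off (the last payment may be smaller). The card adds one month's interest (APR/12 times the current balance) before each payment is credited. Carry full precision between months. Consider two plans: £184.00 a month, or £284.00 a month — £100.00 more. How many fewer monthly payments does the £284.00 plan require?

27 fewer payments

Monthly rate r = 24.5%/12 = 2.04167% = 0.0204167.
At £184.00/mo: n = ⌈−ln(1 − rB₀/P)/ln(1+r)⌉ = 55 payments (last £10.92); total interest = total paid − £5,990.00 = £3,956.92.
At £284.00/mo: 28 payments (last £246.34); total interest £1,924.34.
Payments saved = 55 − 28 = 27.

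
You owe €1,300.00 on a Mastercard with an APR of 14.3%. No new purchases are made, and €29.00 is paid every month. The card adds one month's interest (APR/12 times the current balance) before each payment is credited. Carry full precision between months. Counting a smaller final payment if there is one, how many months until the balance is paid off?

65 payments

Monthly rate r = 14.3%/12 = 1.19167% = 0.0119167.
Recurrence: B ← B·(1+r) − €29.00.
Month 1: interest €15.49; balance after payment €1,286.49.
Month 2: interest €15.33; balance after payment €1,272.82.
Closed form: n = −ln(1 − rB₀/P)/ln(1+r) = −ln(0.4658)/ln(1.01192) ≈ 64.492, so the balance reaches zero during payment 65.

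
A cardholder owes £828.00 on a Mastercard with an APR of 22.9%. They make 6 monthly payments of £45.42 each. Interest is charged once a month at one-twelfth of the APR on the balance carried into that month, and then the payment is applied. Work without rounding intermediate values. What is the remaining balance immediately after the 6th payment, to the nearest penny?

£641.59

Monthly rate r = 22.9%/12 = 1.90833% = 0.0190833.
Each month: B ← B·(1+r) − £45.42.
Month 1: interest £15.80; balance after payment £798.38.
Month 2: interest £15.24; balance after payment £768.20.
Month 3: interest £14.66; balance after payment £737.44.
Month 4: interest £14.07; balance after payment £706.09.
Month 5: interest £13.47; balance after payment £674.14.
Month 6: interest £12.86; balance after payment £641.59.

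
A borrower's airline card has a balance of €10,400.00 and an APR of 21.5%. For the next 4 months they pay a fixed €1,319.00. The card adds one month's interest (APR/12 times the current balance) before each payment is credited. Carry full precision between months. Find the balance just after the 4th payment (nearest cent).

€5,746.11

Monthly rate r = 21.5%/12 = 1.79167% = 0.0179167.
Each month: B ← B·(1+r) − €1,319.00.
Month 1: interest €186.33; balance after payment €9,267.33.
Month 2: interest €166.04; balance after payment €8,114.37.
Month 3: interest €145.38; balance after payment €6,940.76.
Month 4: interest €124.36; balance after payment €5,746.11.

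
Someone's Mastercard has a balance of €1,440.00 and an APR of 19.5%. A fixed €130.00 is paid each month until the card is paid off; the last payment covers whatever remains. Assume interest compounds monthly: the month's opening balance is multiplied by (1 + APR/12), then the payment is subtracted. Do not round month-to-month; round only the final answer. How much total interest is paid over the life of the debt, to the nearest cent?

Monthly rate r = 19.5%/12 = 1.625% = 0.01625.
Payoff takes n = ⌈−ln(1 − rB₀/P)/ln(1+r)⌉ = ⌈12.311⌉ = 13 payments; the last is €40.70.
Total paid = 12·€130.00 + €40.70 = €1,600.70.
Total interest = total paid − principal = €1,600.70 − €1,440.00 = €160.70.

€160.70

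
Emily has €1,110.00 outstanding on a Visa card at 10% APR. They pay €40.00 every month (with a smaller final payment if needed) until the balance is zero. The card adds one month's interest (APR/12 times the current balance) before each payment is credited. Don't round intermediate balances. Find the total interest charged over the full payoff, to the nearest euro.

Monthly rate r = 10%/12 = 0.833333% = 0.00833333.
Payoff takes n = ⌈−ln(1 − rB₀/P)/ln(1+r)⌉ = ⌈31.690⌉ = 32 payments; the last is €27.64.
Total paid = 31·€40.00 + €27.64 = €1,267.64.
Total interest = total paid − principal = €1,267.64 − €1,110.00 = €157.64.

€158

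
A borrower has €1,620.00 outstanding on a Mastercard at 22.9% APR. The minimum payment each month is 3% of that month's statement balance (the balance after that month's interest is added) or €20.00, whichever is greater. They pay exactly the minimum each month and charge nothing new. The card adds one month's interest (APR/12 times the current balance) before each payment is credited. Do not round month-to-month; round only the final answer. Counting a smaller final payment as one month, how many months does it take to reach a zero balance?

131 months

Monthly rate r = 22.9%/12 = 1.90833% = 0.0190833.
While 3% of the post-interest balance exceeds €20.00, each month B ← (B·(1+r))·(1 − 0.03), i.e. B shrinks by the factor (1+r)·0.97 = 0.98851.
This holds for months 1–79. Entering month 80 the balance is €650.20; 3% of the post-interest balance is now below €20.00, so the flat €20.00 minimum applies from here.
From month 80 a fixed €20.00 at rate r clears €650.20 in 52 more payments. Total: 79 + 52 = 131 months.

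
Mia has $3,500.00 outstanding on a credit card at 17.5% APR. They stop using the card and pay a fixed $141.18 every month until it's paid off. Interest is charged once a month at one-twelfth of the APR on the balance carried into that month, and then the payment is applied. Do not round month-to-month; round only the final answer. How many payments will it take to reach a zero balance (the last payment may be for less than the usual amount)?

Monthly rate r = 17.5%/12 = 1.45833% = 0.0145833.
Recurrence: B ← B·(1+r) − $141.18.
Month 1: interest $51.04; balance after payment $3,409.86.
Month 2: interest $49.73; balance after payment $3,318.41.
Closed form: n = −ln(1 − rB₀/P)/ln(1+r) = −ln(0.63846)/ln(1.01458) ≈ 30.991, so the balance reaches zero during payment 31.

31 payments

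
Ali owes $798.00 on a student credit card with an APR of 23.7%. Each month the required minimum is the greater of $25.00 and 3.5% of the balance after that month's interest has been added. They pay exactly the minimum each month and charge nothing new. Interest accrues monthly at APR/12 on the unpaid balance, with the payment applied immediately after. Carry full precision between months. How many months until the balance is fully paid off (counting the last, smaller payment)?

Monthly rate r = 23.7%/12 = 1.975% = 0.01975.
While 3.5% of the post-interest balance exceeds $25.00, each month B ← (B·(1+r))·(1 − 0.035), i.e. B shrinks by the factor (1+r)·0.965 = 0.98406.
This holds for months 1–9. Entering month 10 the balance is $690.55; 3.5% of the post-interest balance is now below $25.00, so the flat $25.00 minimum applies from here.
From month 10 a fixed $25.00 at rate r clears $690.55 in 41 more payments. Total: 9 + 41 = 50 months.

50 months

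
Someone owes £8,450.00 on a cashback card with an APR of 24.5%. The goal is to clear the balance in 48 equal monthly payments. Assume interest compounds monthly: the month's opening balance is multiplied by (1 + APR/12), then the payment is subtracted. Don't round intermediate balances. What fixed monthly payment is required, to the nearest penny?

£277.83

Monthly rate r = 24.5%/12 = 2.04167% = 0.0204167.
Level-payment amortization: P = B₀·r / (1 − (1+r)^(−n)) = 8450.00·0.0204167 / (1 − 1.02042^(−48)).
Denominator 1 − (1+r)^(−48) = 0.62096622.
P = 172.521 / 0.62096622 ≈ 277.83.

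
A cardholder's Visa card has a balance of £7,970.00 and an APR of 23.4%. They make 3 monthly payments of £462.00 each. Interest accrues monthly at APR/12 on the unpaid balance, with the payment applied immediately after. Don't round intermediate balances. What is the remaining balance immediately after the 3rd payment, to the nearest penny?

£7,032.19

Monthly rate r = 23.4%/12 = 1.95% = 0.0195.
Each month: B ← B·(1+r) − £462.00.
Month 1: interest £155.41; balance after payment £7,663.41.
Month 2: interest £149.44; balance after payment £7,350.85.
Month 3: interest £143.34; balance after payment £7,032.19.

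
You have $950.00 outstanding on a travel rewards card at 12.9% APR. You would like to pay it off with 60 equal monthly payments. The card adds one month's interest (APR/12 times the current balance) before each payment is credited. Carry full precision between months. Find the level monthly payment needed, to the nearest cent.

$21.57

Monthly rate r = 12.9%/12 = 1.075% = 0.01075.
Level-payment amortization: P = B₀·r / (1 − (1+r)^(−n)) = 950.00·0.01075 / (1 − 1.01075^(−60)).
Denominator 1 − (1+r)^(−60) = 0.473528338.
P = 10.2125 / 0.473528338 ≈ 21.57.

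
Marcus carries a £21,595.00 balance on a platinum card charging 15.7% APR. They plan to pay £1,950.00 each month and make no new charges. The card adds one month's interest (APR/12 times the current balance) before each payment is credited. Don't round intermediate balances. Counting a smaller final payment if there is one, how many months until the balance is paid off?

Monthly rate r = 15.7%/12 = 1.30833% = 0.0130833.
Recurrence: B ← B·(1+r) − £1,950.00.
Month 1: interest £282.53; balance after payment £19,927.53.
Month 2: interest £260.72; balance after payment £18,238.25.
Closed form: n = −ln(1 − rB₀/P)/ln(1+r) = −ln(0.85511)/ln(1.01308) ≈ 12.042, so the balance reaches zero during payment 13.

13 months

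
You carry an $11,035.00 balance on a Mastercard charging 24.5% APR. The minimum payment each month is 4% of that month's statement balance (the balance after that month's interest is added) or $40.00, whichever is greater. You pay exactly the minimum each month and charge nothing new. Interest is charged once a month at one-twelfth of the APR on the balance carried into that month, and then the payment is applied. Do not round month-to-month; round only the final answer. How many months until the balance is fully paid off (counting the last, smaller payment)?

152 months

Monthly rate r = 24.5%/12 = 2.04167% = 0.0204167.
While 4% of the post-interest balance exceeds $40.00, each month B ← (B·(1+r))·(1 − 0.04), i.e. B shrinks by the factor (1+r)·0.96 = 0.9796.
This holds for months 1–118. Entering month 119 the balance is $969.46; 4% of the post-interest balance is now below $40.00, so the flat $40.00 minimum applies from here.
From month 119 a fixed $40.00 at rate r clears $969.46 in 34 more payments. Total: 118 + 34 = 152 months.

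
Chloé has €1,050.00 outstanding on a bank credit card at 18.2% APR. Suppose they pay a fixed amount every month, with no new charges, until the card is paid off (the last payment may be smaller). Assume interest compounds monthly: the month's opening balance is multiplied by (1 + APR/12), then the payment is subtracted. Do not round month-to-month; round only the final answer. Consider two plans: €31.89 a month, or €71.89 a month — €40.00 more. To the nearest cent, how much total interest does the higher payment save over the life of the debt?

€269.76

Monthly rate r = 18.2%/12 = 1.51667% = 0.0151667.
At €31.89/mo: n = ⌈−ln(1 − rB₀/P)/ln(1+r)⌉ = 46 payments (last €30.76); total interest = total paid − €1,050.00 = €415.81.
At €71.89/mo: 17 payments (last €45.81); total interest €146.05.
Interest saved = €415.81 − €146.05 = €269.76.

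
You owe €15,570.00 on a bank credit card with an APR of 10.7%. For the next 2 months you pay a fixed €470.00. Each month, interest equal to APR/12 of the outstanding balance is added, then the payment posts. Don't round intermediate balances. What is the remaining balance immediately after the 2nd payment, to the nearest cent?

€14,904.71

Monthly rate r = 10.7%/12 = 0.891667% = 0.00891667.
Each month: B ← B·(1+r) − €470.00.
Month 1: interest €138.83; balance after payment €15,238.83.
Month 2: interest €135.88; balance after payment €14,904.71.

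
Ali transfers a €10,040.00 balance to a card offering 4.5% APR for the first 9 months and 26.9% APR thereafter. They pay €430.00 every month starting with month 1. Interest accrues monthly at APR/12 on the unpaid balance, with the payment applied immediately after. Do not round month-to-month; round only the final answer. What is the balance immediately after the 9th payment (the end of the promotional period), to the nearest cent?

Promo months 1–9 at r₀ = 4.5%/12 = 0.00375; months 10+ at r₁ = 26.9%/12 = 0.0224167.
After month 9: iterate B ← B·(1+r₀) − €430.00 for 9 months → €6,455.42.

€6,455.42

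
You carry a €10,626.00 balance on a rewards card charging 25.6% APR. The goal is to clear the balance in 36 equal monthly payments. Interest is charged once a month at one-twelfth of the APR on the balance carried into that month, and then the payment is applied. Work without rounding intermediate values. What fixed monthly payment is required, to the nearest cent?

€425.87

Monthly rate r = 25.6%/12 = 2.13333% = 0.0213333.
Level-payment amortization: P = B₀·r / (1 − (1+r)^(−n)) = 10626.00·0.0213333 / (1 − 1.02133^(−36)).
Denominator 1 − (1+r)^(−36) = 0.53229741.
P = 226.688 / 0.53229741 ≈ 425.87.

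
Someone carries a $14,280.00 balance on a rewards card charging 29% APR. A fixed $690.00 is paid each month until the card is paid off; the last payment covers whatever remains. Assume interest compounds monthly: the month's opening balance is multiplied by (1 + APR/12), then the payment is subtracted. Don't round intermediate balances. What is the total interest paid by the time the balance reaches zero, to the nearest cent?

Monthly rate r = 29%/12 = 2.41667% = 0.0241667.
Payoff takes n = ⌈−ln(1 − rB₀/P)/ln(1+r)⌉ = ⌈29.039⌉ = 30 payments; the last is $27.42.
Total paid = 29·$690.00 + $27.42 = $20,037.42.
Total interest = total paid − principal = $20,037.42 − $14,280.00 = $5,757.42.

$5,757.42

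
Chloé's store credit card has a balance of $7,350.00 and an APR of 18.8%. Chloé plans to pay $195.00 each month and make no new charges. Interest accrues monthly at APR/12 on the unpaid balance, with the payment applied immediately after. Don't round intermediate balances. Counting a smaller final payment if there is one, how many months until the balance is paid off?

Monthly rate r = 18.8%/12 = 1.56667% = 0.0156667.
Recurrence: B ← B·(1+r) − $195.00.
Month 1: interest $115.15; balance after payment $7,270.15.
Month 2: interest $113.90; balance after payment $7,189.05.
Closed form: n = −ln(1 − rB₀/P)/ln(1+r) = −ln(0.40949)/ln(1.01567) ≈ 57.436, so the balance reaches zero during payment 58.

58 months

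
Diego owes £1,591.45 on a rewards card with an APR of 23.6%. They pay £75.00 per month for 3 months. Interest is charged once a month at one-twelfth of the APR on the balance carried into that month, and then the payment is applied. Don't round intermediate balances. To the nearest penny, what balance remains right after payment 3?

Monthly rate r = 23.6%/12 = 1.96667% = 0.0196667.
Each month: B ← B·(1+r) − £75.00.
Month 1: interest £31.30; balance after payment £1,547.75.
Month 2: interest £30.44; balance after payment £1,503.19.
Month 3: interest £29.56; balance after payment £1,457.75.

£1,457.75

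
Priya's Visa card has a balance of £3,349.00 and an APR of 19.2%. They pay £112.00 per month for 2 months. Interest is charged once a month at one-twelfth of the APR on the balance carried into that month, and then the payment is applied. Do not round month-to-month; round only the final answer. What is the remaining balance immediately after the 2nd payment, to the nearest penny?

£3,231.23

Monthly rate r = 19.2%/12 = 1.6% = 0.016.
Each month: B ← B·(1+r) − £112.00.
Month 1: interest £53.58; balance after payment £3,290.58.
Month 2: interest £52.65; balance after payment £3,231.23.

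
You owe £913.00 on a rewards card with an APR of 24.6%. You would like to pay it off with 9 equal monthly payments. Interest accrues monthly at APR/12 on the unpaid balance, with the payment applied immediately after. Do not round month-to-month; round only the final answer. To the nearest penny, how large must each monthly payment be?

£112.12

Monthly rate r = 24.6%/12 = 2.05% = 0.0205.
Level-payment amortization: P = B₀·r / (1 − (1+r)^(−n)) = 913.00·0.0205 / (1 − 1.0205^(−9)).
Denominator 1 − (1+r)^(−9) = 0.16692727.
P = 18.7165 / 0.16692727 ≈ 112.12.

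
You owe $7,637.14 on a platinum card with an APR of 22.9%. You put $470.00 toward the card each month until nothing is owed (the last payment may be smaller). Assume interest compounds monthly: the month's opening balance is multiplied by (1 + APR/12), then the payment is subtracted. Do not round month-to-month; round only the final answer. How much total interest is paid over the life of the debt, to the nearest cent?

$1,592.90

Monthly rate r = 22.9%/12 = 1.90833% = 0.0190833.
Payoff takes n = ⌈−ln(1 − rB₀/P)/ln(1+r)⌉ = ⌈19.636⌉ = 20 payments; the last is $300.04.
Total paid = 19·$470.00 + $300.04 = $9,230.04.
Total interest = total paid − principal = $9,230.04 − $7,637.14 = $1,592.90.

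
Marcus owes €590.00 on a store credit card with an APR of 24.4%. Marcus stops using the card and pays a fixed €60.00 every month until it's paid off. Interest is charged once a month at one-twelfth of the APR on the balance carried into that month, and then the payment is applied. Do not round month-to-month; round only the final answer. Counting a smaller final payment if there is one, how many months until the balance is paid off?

12 payments

Monthly rate r = 24.4%/12 = 2.03333% = 0.0203333.
Recurrence: B ← B·(1+r) − €60.00.
Month 1: interest €12.00; balance after payment €542.00.
Month 2: interest €11.02; balance after payment €493.02.
Closed form: n = −ln(1 − rB₀/P)/ln(1+r) = −ln(0.80006)/ln(1.02033) ≈ 11.082, so the balance reaches zero during payment 12.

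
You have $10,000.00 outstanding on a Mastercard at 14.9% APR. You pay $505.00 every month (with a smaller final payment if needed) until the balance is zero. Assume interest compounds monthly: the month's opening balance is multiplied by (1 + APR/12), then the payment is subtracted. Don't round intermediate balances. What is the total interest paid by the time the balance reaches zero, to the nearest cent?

Monthly rate r = 14.9%/12 = 1.24167% = 0.0124167.
Payoff takes n = ⌈−ln(1 − rB₀/P)/ln(1+r)⌉ = ⌈22.868⌉ = 23 payments; the last is $438.72.
Total paid = 22·$505.00 + $438.72 = $11,548.72.
Total interest = total paid − principal = $11,548.72 − $10,000.00 = $1,548.72.

$1,548.72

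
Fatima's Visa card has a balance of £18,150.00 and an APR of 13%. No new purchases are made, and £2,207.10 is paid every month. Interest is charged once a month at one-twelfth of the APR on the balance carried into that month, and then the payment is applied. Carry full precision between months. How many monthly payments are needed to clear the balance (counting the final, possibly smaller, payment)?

Monthly rate r = 13%/12 = 1.08333% = 0.0108333.
Recurrence: B ← B·(1+r) − £2,207.10.
Month 1: interest £196.62; balance after payment £16,139.52.
Month 2: interest £174.84; balance after payment £14,107.27.
Closed form: n = −ln(1 − rB₀/P)/ln(1+r) = −ln(0.91091)/ln(1.01083) ≈ 8.660, so the balance reaches zero during payment 9.

9 payments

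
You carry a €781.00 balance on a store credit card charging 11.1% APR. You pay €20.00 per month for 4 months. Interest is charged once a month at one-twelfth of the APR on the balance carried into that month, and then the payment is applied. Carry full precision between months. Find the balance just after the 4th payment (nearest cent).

€729.18

Monthly rate r = 11.1%/12 = 0.925% = 0.00925.
Each month: B ← B·(1+r) − €20.00.
Month 1: interest €7.22; balance after payment €768.22.
Month 2: interest €7.11; balance after payment €755.33.
Month 3: interest €6.99; balance after payment €742.32.
Month 4: interest €6.87; balance after payment €729.18.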